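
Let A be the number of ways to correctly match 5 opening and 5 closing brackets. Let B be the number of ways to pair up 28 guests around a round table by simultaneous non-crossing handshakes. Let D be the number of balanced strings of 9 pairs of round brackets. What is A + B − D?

Balanced strings of n pairs of brackets are counted by C_n; here n = 5. So A = C_5 = 42.
With 28 = 2·14 people, non-crossing handshake pairings are non-crossing perfect matchings on a circle, counted by C_14. So B = C_14 = 2674440.
With 9 pairs the number of balanced bracket strings is the Catalan number C_9. So D = C_9 = 4862.
A + B − D = 42 + 2674440 − 4862 = 2669620.

2669620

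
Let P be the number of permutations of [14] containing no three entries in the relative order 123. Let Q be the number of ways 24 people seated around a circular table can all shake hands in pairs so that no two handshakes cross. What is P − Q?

2466428

For any fixed pattern of length 3, the pattern-avoiding permutations of [14] number C_14. So P = C_14 = 2674440.
With 24 = 2·12 people, non-crossing handshake pairings are non-crossing perfect matchings on a circle, counted by C_12. So Q = C_12 = 208012.
P − Q = 2674440 − 208012 = 2466428.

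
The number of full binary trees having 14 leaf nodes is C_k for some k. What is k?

A full binary tree with L leaves has L−1 internal nodes and is counted by C_{L−1}; L = 14 gives C_13.

13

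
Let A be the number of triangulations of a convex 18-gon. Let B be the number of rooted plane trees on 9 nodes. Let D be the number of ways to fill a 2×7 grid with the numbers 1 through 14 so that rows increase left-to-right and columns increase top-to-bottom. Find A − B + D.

35356669

A convex 18-gon is triangulated into 16 triangles, and the number of such triangulations is the Catalan number C_{18−2} = C_16. So A = C_16 = 35357670.
A rooted plane tree on 9 nodes has 8 edges, and such trees are counted by C_8. So B = C_8 = 1430.
Standard Young tableaux of shape 2×n are counted by C_n; here n = 7. So D = C_7 = 429.
A − B + D = 35357670 − 1430 + 429 = 35356669.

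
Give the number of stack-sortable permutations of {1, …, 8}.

By Knuth's characterisation, the stack-sortable permutations of length 8 are the 231-avoiders, numbering C_8.
C_8 = C_7 · 2(2·7+1)/(7+2) = 429 · 30/9 = 1430.

1430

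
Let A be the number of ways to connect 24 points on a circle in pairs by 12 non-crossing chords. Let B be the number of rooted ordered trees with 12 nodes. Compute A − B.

Pairing 24 circle points by 12 non-crossing chords gives C_12 matchings. So A = C_12 = 208012.
Rooted ordered (plane) trees on m nodes have m−1 edges and are counted by C_{m−1}; m = 12 gives C_11. So B = C_11 = 58786.
A − B = 208012 − 58786 = 149226.

149226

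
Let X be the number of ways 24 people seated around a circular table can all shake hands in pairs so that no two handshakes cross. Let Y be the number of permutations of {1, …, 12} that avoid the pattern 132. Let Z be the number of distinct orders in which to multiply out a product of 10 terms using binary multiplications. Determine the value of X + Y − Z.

Non-crossing handshake pairings of 2n people are counted by C_n; 24 people gives n = 12. So X = C_12 = 208012.
For any fixed pattern of length 3, the pattern-avoiding permutations of [12] number C_12. So Y = C_12 = 208012.
Bracketing 10 factors into binary products is counted by C_{10−1} = C_9. So Z = C_9 = 4862.
X + Y − Z = 208012 + 208012 − 4862 = 411162.

411162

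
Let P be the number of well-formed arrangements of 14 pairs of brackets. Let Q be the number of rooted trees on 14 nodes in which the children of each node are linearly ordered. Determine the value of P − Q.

With 14 pairs the number of balanced bracket strings is the Catalan number C_14. So P = C_14 = 2674440.
A rooted plane tree on 14 nodes has 13 edges, and such trees are counted by C_13. So Q = C_13 = 742900.
P − Q = 2674440 − 742900 = 1931540.

1931540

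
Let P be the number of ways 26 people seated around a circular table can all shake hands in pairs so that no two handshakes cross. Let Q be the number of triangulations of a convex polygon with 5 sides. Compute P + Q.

Non-crossing handshake pairings of 2n people are counted by C_n; 26 people gives n = 13. So P = C_13 = 742900.
A convex 5-gon is triangulated into 3 triangles, and the number of such triangulations is the Catalan number C_{5−2} = C_3. So Q = C_3 = 5.
P + Q = 742900 + 5 = 742905.

742905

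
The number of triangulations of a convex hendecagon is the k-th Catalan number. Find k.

9

A convex 11-gon is triangulated into 9 triangles, and the number of such triangulations is the Catalan number C_{11−2} = C_9.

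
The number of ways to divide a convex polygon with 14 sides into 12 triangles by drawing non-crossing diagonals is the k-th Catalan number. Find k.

12

Triangulations of a convex m-gon are counted by C_{m−2}; with m = 14 this is C_12.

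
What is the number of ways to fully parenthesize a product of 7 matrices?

Ways to associate a product of 7 factors correspond to binary trees on 7 leaves, so the count is C_6.
C_6 = C(12,6)/7 = 924/7 = 132.

132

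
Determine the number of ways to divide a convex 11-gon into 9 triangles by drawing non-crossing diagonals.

Triangulations of a convex m-gon are counted by C_{m−2}; with m = 11 this is C_9.
C_9 = C(18,9)/10 = 48620/10 = 4862.

4862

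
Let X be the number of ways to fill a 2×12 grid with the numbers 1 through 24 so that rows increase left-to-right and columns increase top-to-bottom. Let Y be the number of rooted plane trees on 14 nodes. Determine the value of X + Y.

By the hook-length formula (or a Dyck-path bijection), SYT of shape 2×12 number C_12. So X = C_12 = 208012.
A rooted plane tree on 14 nodes has 13 edges, and such trees are counted by C_13. So Y = C_13 = 742900.
X + Y = 208012 + 742900 = 950912.

950912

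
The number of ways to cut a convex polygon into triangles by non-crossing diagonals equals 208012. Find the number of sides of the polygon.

14

Triangulations of a convex m-gon are counted by C_{m−2}. The Catalan number equal to 208012 is C_12.
So m − 2 = 12, giving m = 14 sides.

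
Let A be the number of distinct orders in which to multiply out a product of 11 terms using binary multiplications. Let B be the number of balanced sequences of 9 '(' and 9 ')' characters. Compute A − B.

Bracketing 11 factors into binary products is counted by C_{11−1} = C_10. So A = C_10 = 16796.
A balanced arrangement of 9 bracket pairs is a Dyck word of semilength 9, so the count is C_9. So B = C_9 = 4862.
A − B = 16796 − 4862 = 11934.

11934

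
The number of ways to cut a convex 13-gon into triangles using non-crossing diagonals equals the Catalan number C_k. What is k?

Triangulations of a convex m-gon are counted by C_{m−2}; with m = 13 this is C_11.

11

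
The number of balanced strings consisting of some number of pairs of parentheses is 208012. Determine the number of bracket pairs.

12

Balanced strings of n bracket-pairs are counted by C_n. The Catalan number equal to 208012 is C_12.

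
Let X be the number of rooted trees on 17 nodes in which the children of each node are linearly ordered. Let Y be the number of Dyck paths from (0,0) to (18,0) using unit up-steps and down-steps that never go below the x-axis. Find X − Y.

35352808

A rooted plane tree on 17 nodes has 16 edges, and such trees are counted by C_16. So X = C_16 = 35357670.
Dyck paths of semilength n (length 2n) are counted by C_n; here n = 9. So Y = C_9 = 4862.
X − Y = 35357670 − 4862 = 35352808.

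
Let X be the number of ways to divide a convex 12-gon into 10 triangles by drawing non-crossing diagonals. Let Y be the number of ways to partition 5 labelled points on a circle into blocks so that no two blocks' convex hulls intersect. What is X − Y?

16754

The number of triangulations of a 12-gon is the Catalan number C_10 (index = sides − 2). So X = C_10 = 16796.
The non-crossing partitions of [5] form a lattice of size C_5. So Y = C_5 = 42.
X − Y = 16796 − 42 = 16754.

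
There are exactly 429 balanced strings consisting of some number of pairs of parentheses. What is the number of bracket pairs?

Balanced strings of n bracket-pairs are counted by C_n. The Catalan number equal to 429 is C_7.

7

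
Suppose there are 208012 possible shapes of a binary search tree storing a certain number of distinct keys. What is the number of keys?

Binary search tree shapes on n keys are counted by C_n. Since C_12 = 208012, the index is 12.

12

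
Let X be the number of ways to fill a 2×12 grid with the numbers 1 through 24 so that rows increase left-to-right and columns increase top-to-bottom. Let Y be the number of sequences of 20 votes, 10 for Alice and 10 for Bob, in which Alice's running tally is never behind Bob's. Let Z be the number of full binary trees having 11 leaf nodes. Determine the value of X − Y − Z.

By the hook-length formula (or a Dyck-path bijection), SYT of shape 2×12 number C_12. So X = C_12 = 208012.
Ballot sequences with n votes each where one side never trails are Dyck words, counted by C_n; here n = 10. So Y = C_10 = 16796.
A full binary tree with L leaves has L−1 internal nodes and is counted by C_{L−1}; L = 11 gives C_10. So Z = C_10 = 16796.
X − Y − Z = 208012 − 16796 − 16796 = 174420.

174420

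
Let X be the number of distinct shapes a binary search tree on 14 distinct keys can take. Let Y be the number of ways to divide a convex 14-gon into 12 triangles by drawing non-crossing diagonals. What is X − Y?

2466428

Rooted binary trees with 14 nodes (each child slot possibly empty) number C_14. So X = C_14 = 2674440.
The number of triangulations of a 14-gon is the Catalan number C_12 (index = sides − 2). So Y = C_12 = 208012.
X − Y = 2674440 − 208012 = 2466428.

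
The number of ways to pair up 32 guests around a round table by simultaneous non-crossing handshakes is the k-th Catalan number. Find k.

With 32 = 2·16 people, non-crossing handshake pairings are non-crossing perfect matchings on a circle, counted by C_16.

16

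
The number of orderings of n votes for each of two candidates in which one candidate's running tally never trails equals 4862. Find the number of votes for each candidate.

9

Such ballot sequences with n votes each are counted by C_n. Since C_9 = 4862, the index is 9.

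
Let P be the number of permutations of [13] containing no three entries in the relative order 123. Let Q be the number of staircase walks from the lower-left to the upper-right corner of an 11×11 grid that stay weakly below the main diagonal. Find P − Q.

Permutations of [n] avoiding any single length-3 pattern are counted by C_n; here n = 13. So P = C_13 = 742900.
Sub-diagonal monotone paths from (0,0) to (11,11) biject with Dyck paths of semilength 11, giving C_11. So Q = C_11 = 58786.
P − Q = 742900 − 58786 = 684114.

684114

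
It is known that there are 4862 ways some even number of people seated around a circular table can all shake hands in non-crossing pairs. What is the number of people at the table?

18

Non-crossing handshake pairings of 2n people are counted by C_n. The Catalan number equal to 4862 is C_9.
So n = 9, and there are 2n = 18 people.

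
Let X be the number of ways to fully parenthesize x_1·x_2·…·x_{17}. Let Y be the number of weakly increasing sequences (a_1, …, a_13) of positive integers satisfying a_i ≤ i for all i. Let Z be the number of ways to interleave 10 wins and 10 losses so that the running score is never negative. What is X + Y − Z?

Parenthesizations of m factors correspond to full binary trees with m leaves, counted by C_{m−1}; m = 17 gives C_16. So X = C_16 = 35357670.
Weakly increasing sequences with a_i ≤ i biject with Dyck paths of semilength 13, so there are C_13. So Y = C_13 = 742900.
Ballot sequences with n votes each where one side never trails are Dyck words, counted by C_n; here n = 10. So Z = C_10 = 16796.
X + Y − Z = 35357670 + 742900 − 16796 = 36083774.

36083774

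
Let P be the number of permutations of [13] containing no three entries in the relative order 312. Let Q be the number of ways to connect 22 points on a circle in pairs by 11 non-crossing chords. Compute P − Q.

For any fixed pattern of length 3, the pattern-avoiding permutations of [13] number C_13. So P = C_13 = 742900.
Pairing 22 circle points by 11 non-crossing chords gives C_11 matchings. So Q = C_11 = 58786.
P − Q = 742900 − 58786 = 684114.

684114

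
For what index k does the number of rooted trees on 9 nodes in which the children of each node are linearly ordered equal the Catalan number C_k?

8

A rooted plane tree on 9 nodes has 8 edges, and such trees are counted by C_8.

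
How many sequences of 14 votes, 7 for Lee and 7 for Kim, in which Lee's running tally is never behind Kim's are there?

429

Reading a vote for the leader as '(' and for the other as ')' turns such a sequence into a balanced string of 7 pairs, so the count is C_7.
C_7 = C(14,7)/8 = 3432/8 = 429.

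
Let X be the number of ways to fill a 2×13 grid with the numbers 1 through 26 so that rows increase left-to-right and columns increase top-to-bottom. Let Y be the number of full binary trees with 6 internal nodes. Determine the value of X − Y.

By the hook-length formula (or a Dyck-path bijection), SYT of shape 2×13 number C_13. So X = C_13 = 742900.
Full binary trees with n internal nodes are counted by C_n; here n = 6. So Y = C_6 = 132.
X − Y = 742900 − 132 = 742768.

742768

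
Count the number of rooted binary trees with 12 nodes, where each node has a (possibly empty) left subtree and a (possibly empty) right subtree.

208012

Binary trees (left/right distinguished) on n nodes are counted by C_n; here n = 12.
C_12 = C(24,12)/13 = 2704156/13 = 208012.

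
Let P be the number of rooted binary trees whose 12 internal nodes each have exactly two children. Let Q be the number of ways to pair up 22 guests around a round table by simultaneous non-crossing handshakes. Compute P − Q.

149226

The number of full binary trees on 12 internal nodes is the Catalan number C_12. So P = C_12 = 208012.
With 22 = 2·11 people, non-crossing handshake pairings are non-crossing perfect matchings on a circle, counted by C_11. So Q = C_11 = 58786.
P − Q = 208012 − 58786 = 149226.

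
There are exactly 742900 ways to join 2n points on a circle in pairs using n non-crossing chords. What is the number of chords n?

13

Non-crossing pairings of 2n points on a circle are counted by C_n, and C_13 = 742900.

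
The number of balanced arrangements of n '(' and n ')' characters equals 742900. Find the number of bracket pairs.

13

Balanced strings of n bracket-pairs are counted by C_n, and C_13 = 742900.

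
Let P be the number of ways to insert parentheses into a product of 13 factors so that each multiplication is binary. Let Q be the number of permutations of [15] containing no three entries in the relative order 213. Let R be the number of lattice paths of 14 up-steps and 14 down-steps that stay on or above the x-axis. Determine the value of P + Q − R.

Parenthesizations of m factors correspond to full binary trees with m leaves, counted by C_{m−1}; m = 13 gives C_12. So P = C_12 = 208012.
Permutations of [n] avoiding any single length-3 pattern are counted by C_n; here n = 15. So Q = C_15 = 9694845.
A Dyck path with 14 up-steps and 14 down-steps has semilength 14, so there are C_14 of them. So R = C_14 = 2674440.
P + Q − R = 208012 + 9694845 − 2674440 = 7228417.

7228417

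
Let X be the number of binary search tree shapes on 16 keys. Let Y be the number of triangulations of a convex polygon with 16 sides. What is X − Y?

Binary trees (left/right distinguished) on n nodes are counted by C_n; here n = 16. So X = C_16 = 35357670.
A convex 16-gon is triangulated into 14 triangles, and the number of such triangulations is the Catalan number C_{16−2} = C_14. So Y = C_14 = 2674440.
X − Y = 35357670 − 2674440 = 32683230.

32683230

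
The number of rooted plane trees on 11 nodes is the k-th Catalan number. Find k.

Rooted ordered (plane) trees on m nodes have m−1 edges and are counted by C_{m−1}; m = 11 gives C_10.

10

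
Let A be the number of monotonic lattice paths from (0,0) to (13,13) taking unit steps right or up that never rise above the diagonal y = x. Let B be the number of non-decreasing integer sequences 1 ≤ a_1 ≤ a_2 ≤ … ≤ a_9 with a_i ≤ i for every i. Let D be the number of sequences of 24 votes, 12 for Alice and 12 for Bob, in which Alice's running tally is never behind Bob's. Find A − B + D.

946050

Sub-diagonal monotone paths from (0,0) to (13,13) biject with Dyck paths of semilength 13, giving C_13. So A = C_13 = 742900.
Such sub-staircase sequences of length n are counted by C_n; here n = 9. So B = C_9 = 4862.
Reading a vote for the leader as '(' and for the other as ')' turns such a sequence into a balanced string of 12 pairs, so the count is C_12. So D = C_12 = 208012.
A − B + D = 742900 − 4862 + 208012 = 946050.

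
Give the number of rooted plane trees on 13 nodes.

208012

A rooted plane tree on 13 nodes has 12 edges, and such trees are counted by C_12.
C_12 = C(24,12)/13 = 2704156/13 = 208012.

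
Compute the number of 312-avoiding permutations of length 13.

Permutations of [n] avoiding any single length-3 pattern are counted by C_n; here n = 13.
C_13 = C(26,13)/14 = 10400600/14 = 742900.

742900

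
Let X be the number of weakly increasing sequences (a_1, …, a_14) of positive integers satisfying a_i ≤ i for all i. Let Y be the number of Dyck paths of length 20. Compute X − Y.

Such sub-staircase sequences of length n are counted by C_n; here n = 14. So X = C_14 = 2674440.
A Dyck path with 10 up-steps and 10 down-steps has semilength 10, so there are C_10 of them. So Y = C_10 = 16796.
X − Y = 2674440 − 16796 = 2657644.

2657644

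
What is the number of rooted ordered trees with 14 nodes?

742900

Rooted ordered (plane) trees on m nodes have m−1 edges and are counted by C_{m−1}; m = 14 gives C_13.
C_13 = C(26,13)/14 = 10400600/14 = 742900.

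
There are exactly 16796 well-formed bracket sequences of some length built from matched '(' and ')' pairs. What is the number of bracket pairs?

Balanced strings of n bracket-pairs are counted by C_n. Since C_10 = 16796, the index is 10.

10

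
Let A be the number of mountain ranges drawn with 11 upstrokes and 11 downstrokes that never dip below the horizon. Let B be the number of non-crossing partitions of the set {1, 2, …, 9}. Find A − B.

Dyck paths of semilength n (length 2n) are counted by C_n; here n = 11. So A = C_11 = 58786.
The non-crossing partitions of [9] form a lattice of size C_9. So B = C_9 = 4862.
A − B = 58786 − 4862 = 53924.

53924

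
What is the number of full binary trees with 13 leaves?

A full binary tree with L leaves has L−1 internal nodes and is counted by C_{L−1}; L = 13 gives C_12.
C_12 = C_11 · 2(2·11+1)/(11+2) = 58786 · 46/13 = 208012.

208012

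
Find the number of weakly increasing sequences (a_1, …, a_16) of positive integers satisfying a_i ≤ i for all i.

35357670

Weakly increasing sequences with a_i ≤ i biject with Dyck paths of semilength 16, so there are C_16.
C_16 = 35357670.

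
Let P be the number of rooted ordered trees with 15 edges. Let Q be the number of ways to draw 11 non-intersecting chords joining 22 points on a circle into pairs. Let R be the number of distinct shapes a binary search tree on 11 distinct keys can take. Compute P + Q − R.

Rooted ordered trees with n edges are counted by C_n; here n = 15. So P = C_15 = 9694845.
Pairing 22 circle points by 11 non-crossing chords gives C_11 matchings. So Q = C_11 = 58786.
Rooted binary trees with 11 nodes (each child slot possibly empty) number C_11. So R = C_11 = 58786.
P + Q − R = 9694845 + 58786 − 58786 = 9694845.

9694845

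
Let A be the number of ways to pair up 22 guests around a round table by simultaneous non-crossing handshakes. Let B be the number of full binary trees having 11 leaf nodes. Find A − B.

41990

With 22 = 2·11 people, non-crossing handshake pairings are non-crossing perfect matchings on a circle, counted by C_11. So A = C_11 = 58786.
Full binary trees with 11 leaves have 11−1 = 10 internal nodes, so there are C_10 of them. So B = C_10 = 16796.
A − B = 58786 − 16796 = 41990.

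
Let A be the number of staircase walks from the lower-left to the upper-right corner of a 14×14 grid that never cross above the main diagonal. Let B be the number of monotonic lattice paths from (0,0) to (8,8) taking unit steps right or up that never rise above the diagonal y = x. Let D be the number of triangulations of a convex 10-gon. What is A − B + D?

Sub-diagonal monotone paths from (0,0) to (14,14) biject with Dyck paths of semilength 14, giving C_14. So A = C_14 = 2674440.
Monotone paths in an n×n grid that stay weakly below the diagonal are counted by C_n; here n = 8. So B = C_8 = 1430.
Triangulations of a convex m-gon are counted by C_{m−2}; with m = 10 this is C_8. So D = C_8 = 1430.
A − B + D = 2674440 − 1430 + 1430 = 2674440.

2674440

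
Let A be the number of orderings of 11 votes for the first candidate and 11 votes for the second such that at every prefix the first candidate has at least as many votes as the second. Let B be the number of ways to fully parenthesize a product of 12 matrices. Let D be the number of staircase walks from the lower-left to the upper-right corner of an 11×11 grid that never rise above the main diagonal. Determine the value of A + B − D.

Reading a vote for the leader as '(' and for the other as ')' turns such a sequence into a balanced string of 11 pairs, so the count is C_11. So A = C_11 = 58786.
Bracketing 12 factors into binary products is counted by C_{12−1} = C_11. So B = C_11 = 58786.
Sub-diagonal monotone paths from (0,0) to (11,11) biject with Dyck paths of semilength 11, giving C_11. So D = C_11 = 58786.
A + B − D = 58786 + 58786 − 58786 = 58786.

58786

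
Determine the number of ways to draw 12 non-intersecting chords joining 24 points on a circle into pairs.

Pairing 24 circle points by 12 non-crossing chords gives C_12 matchings.
C_12 = C(24,12)/13 = 2704156/13 = 208012.

208012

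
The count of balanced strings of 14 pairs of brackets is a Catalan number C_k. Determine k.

With 14 pairs the number of balanced bracket strings is the Catalan number C_14.

14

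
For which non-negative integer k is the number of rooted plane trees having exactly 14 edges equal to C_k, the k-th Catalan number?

Rooted ordered trees with n edges are counted by C_n; here n = 14.

14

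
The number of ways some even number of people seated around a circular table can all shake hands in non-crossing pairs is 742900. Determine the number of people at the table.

Non-crossing handshake pairings of 2n people are counted by C_n; 742900 = C_13.
So n = 13, and there are 2n = 26 people.

26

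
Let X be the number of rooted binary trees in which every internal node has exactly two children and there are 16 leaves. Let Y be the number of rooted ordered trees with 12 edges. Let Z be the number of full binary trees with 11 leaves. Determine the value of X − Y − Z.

9470037

A full binary tree with L leaves has L−1 internal nodes and is counted by C_{L−1}; L = 16 gives C_15. So X = C_15 = 9694845.
A rooted plane tree with 12 edges has 13 nodes, and the count is C_12. So Y = C_12 = 208012.
Full binary trees with 11 leaves have 11−1 = 10 internal nodes, so there are C_10 of them. So Z = C_10 = 16796.
X − Y − Z = 9694845 − 208012 − 16796 = 9470037.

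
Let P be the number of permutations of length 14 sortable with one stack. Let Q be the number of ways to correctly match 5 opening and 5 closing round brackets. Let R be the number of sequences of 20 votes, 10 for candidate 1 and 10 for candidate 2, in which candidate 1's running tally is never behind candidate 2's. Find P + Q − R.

Stack-sortable permutations are exactly the 231-avoiding ones, counted by C_n; here n = 14. So P = C_14 = 2674440.
With 5 pairs the number of balanced bracket strings is the Catalan number C_5. So Q = C_5 = 42.
Ballot sequences with n votes each where one side never trails are Dyck words, counted by C_n; here n = 10. So R = C_10 = 16796.
P + Q − R = 2674440 + 42 − 16796 = 2657686.

2657686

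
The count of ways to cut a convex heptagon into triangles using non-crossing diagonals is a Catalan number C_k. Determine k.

5

The number of triangulations of a 7-gon is the Catalan number C_5 (index = sides − 2).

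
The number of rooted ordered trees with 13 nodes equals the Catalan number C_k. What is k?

A rooted plane tree on 13 nodes has 12 edges, and such trees are counted by C_12.

12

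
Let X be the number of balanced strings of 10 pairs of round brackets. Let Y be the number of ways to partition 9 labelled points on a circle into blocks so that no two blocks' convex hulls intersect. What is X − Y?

With 10 pairs the number of balanced bracket strings is the Catalan number C_10. So X = C_10 = 16796.
The non-crossing partitions of [9] form a lattice of size C_9. So Y = C_9 = 4862.
X − Y = 16796 − 4862 = 11934.

11934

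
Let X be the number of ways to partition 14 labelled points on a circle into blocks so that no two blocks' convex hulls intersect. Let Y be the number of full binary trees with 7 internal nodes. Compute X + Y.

Non-crossing partitions of an n-element set are counted by C_n; here n = 14. So X = C_14 = 2674440.
The number of full binary trees on 7 internal nodes is the Catalan number C_7. So Y = C_7 = 429.
X + Y = 2674440 + 429 = 2674869.

2674869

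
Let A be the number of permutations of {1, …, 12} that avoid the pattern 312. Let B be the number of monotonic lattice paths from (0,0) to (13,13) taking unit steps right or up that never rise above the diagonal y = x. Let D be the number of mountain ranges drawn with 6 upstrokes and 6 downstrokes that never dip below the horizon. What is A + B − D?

950780

For any fixed pattern of length 3, the pattern-avoiding permutations of [12] number C_12. So A = C_12 = 208012.
Monotone paths in an n×n grid that stay weakly below the diagonal are counted by C_n; here n = 13. So B = C_13 = 742900.
Paths of 6 up- and 6 down-steps that never dip below the axis are Dyck paths; their count is C_6. So D = C_6 = 132.
A + B − D = 208012 + 742900 − 132 = 950780.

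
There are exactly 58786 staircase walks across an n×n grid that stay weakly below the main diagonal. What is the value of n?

11

Such diagonal-avoiding paths in an n×n grid are counted by C_n; 58786 = C_11.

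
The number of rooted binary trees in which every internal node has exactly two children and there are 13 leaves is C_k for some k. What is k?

A full binary tree with L leaves has L−1 internal nodes and is counted by C_{L−1}; L = 13 gives C_12.

12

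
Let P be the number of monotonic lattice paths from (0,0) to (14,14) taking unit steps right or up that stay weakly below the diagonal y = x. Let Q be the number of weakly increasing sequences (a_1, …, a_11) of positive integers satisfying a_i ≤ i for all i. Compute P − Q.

Monotone paths in an n×n grid that stay weakly below the diagonal are counted by C_n; here n = 14. So P = C_14 = 2674440.
Weakly increasing sequences with a_i ≤ i biject with Dyck paths of semilength 11, so there are C_11. So Q = C_11 = 58786.
P − Q = 2674440 − 58786 = 2615654.

2615654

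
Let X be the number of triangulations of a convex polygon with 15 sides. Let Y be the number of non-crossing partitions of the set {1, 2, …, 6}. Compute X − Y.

The number of triangulations of a 15-gon is the Catalan number C_13 (index = sides − 2). So X = C_13 = 742900.
The non-crossing partitions of [6] form a lattice of size C_6. So Y = C_6 = 132.
X − Y = 742900 − 132 = 742768.

742768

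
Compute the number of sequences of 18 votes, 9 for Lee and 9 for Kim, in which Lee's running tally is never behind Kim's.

Reading a vote for the leader as '(' and for the other as ')' turns such a sequence into a balanced string of 9 pairs, so the count is C_9.
C_9 = 4862.

4862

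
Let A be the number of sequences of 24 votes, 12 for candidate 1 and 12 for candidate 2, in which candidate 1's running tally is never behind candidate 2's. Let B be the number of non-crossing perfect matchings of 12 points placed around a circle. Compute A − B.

Reading a vote for the leader as '(' and for the other as ')' turns such a sequence into a balanced string of 12 pairs, so the count is C_12. So A = C_12 = 208012.
Non-crossing perfect matchings of 2n points on a circle are counted by C_n; with 12 points, n = 6. So B = C_6 = 132.
A − B = 208012 − 132 = 207880.

207880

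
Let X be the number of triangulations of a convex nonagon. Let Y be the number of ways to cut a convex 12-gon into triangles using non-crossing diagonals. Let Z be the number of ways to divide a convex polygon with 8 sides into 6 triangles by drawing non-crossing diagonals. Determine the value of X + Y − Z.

A convex 9-gon is triangulated into 7 triangles, and the number of such triangulations is the Catalan number C_{9−2} = C_7. So X = C_7 = 429.
A convex 12-gon is triangulated into 10 triangles, and the number of such triangulations is the Catalan number C_{12−2} = C_10. So Y = C_10 = 16796.
The number of triangulations of an 8-gon is the Catalan number C_6 (index = sides − 2). So Z = C_6 = 132.
X + Y − Z = 429 + 16796 − 132 = 17093.

17093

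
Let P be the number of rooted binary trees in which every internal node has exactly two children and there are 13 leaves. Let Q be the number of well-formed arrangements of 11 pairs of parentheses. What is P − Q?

149226

A full binary tree with L leaves has L−1 internal nodes and is counted by C_{L−1}; L = 13 gives C_12. So P = C_12 = 208012.
With 11 pairs the number of balanced bracket strings is the Catalan number C_11. So Q = C_11 = 58786.
P − Q = 208012 − 58786 = 149226.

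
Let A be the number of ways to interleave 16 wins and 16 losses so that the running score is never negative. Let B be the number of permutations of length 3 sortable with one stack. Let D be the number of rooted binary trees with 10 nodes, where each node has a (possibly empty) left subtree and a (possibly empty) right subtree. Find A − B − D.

Ballot sequences with n votes each where one side never trails are Dyck words, counted by C_n; here n = 16. So A = C_16 = 35357670.
By Knuth's characterisation, the stack-sortable permutations of length 3 are the 231-avoiders, numbering C_3. So B = C_3 = 5.
Rooted binary trees with 10 nodes (each child slot possibly empty) number C_10. So D = C_10 = 16796.
A − B − D = 35357670 − 5 − 16796 = 35340869.

35340869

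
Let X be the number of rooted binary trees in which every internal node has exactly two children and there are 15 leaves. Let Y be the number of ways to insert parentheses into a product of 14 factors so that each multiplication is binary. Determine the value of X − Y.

1931540

A full binary tree with L leaves has L−1 internal nodes and is counted by C_{L−1}; L = 15 gives C_14. So X = C_14 = 2674440.
Parenthesizations of m factors correspond to full binary trees with m leaves, counted by C_{m−1}; m = 14 gives C_13. So Y = C_13 = 742900.
X − Y = 2674440 − 742900 = 1931540.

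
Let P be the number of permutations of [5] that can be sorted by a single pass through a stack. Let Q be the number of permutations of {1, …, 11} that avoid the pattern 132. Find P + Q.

By Knuth's characterisation, the stack-sortable permutations of length 5 are the 231-avoiders, numbering C_5. So P = C_5 = 42.
For any fixed pattern of length 3, the pattern-avoiding permutations of [11] number C_11. So Q = C_11 = 58786.
P + Q = 42 + 58786 = 58828.

58828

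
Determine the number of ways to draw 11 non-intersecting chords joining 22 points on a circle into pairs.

58786

Non-crossing perfect matchings of 2n points on a circle are counted by C_n; with 22 points, n = 11.
C_11 = 58786.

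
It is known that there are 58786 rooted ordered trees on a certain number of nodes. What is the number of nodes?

12

Rooted ordered trees on m nodes are counted by C_{m−1}, and C_11 = 58786.
So the index is 11, and the number of nodes is 11 + 1 = 12.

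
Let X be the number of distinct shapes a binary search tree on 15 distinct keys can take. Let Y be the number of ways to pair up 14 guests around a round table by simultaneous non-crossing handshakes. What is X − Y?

Rooted binary trees with 15 nodes (each child slot possibly empty) number C_15. So X = C_15 = 9694845.
With 14 = 2·7 people, non-crossing handshake pairings are non-crossing perfect matchings on a circle, counted by C_7. So Y = C_7 = 429.
X − Y = 9694845 − 429 = 9694416.

9694416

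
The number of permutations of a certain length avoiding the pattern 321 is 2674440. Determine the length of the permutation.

14

Permutations of [n] avoiding a fixed length-3 pattern are counted by C_n. Since C_14 = 2674440, the index is 14.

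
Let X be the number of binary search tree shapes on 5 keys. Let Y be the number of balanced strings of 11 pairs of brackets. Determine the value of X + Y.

Rooted binary trees with 5 nodes (each child slot possibly empty) number C_5. So X = C_5 = 42.
A balanced arrangement of 11 bracket pairs is a Dyck word of semilength 11, so the count is C_11. So Y = C_11 = 58786.
X + Y = 42 + 58786 = 58828.

58828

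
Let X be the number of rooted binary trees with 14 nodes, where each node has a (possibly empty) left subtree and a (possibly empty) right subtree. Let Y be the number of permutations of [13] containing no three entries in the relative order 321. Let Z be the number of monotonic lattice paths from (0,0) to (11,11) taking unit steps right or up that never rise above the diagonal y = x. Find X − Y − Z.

1872754

There are C_n binary search tree shapes on n keys; with n = 14 that is C_14. So X = C_14 = 2674440.
For any fixed pattern of length 3, the pattern-avoiding permutations of [13] number C_13. So Y = C_13 = 742900.
Sub-diagonal monotone paths from (0,0) to (11,11) biject with Dyck paths of semilength 11, giving C_11. So Z = C_11 = 58786.
X − Y − Z = 2674440 − 742900 − 58786 = 1872754.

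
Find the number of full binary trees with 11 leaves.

16796

Full binary trees with 11 leaves have 11−1 = 10 internal nodes, so there are C_10 of them.
C_10 = 16796.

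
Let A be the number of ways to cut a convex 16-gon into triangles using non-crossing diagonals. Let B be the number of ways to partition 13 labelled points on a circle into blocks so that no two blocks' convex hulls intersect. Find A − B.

1931540

A convex 16-gon is triangulated into 14 triangles, and the number of such triangulations is the Catalan number C_{16−2} = C_14. So A = C_14 = 2674440.
The non-crossing partitions of [13] form a lattice of size C_13. So B = C_13 = 742900.
A − B = 2674440 − 742900 = 1931540.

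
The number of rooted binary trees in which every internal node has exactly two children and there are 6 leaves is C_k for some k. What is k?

Full binary trees with 6 leaves have 6−1 = 5 internal nodes, so there are C_5 of them.

5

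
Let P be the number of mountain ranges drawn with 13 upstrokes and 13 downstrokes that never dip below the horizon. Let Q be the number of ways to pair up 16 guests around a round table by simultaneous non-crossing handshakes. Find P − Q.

741470

Dyck paths of semilength n (length 2n) are counted by C_n; here n = 13. So P = C_13 = 742900.
Non-crossing handshake pairings of 2n people are counted by C_n; 16 people gives n = 8. So Q = C_8 = 1430.
P − Q = 742900 − 1430 = 741470.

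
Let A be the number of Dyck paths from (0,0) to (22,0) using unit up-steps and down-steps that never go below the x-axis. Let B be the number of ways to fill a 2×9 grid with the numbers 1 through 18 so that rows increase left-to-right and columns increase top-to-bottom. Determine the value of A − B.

53924

A Dyck path with 11 up-steps and 11 down-steps has semilength 11, so there are C_11 of them. So A = C_11 = 58786.
Standard Young tableaux of shape 2×n are counted by C_n; here n = 9. So B = C_9 = 4862.
A − B = 58786 − 4862 = 53924.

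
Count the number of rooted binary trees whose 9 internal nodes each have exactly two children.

4862

Full binary trees with n internal nodes are counted by C_n; here n = 9.
C_9 = C_8 · 2(2·8+1)/(8+2) = 1430 · 34/10 = 4862.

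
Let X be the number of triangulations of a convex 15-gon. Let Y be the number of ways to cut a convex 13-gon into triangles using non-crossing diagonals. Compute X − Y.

684114

A convex 15-gon is triangulated into 13 triangles, and the number of such triangulations is the Catalan number C_{15−2} = C_13. So X = C_13 = 742900.
A convex 13-gon is triangulated into 11 triangles, and the number of such triangulations is the Catalan number C_{13−2} = C_11. So Y = C_11 = 58786.
X − Y = 742900 − 58786 = 684114.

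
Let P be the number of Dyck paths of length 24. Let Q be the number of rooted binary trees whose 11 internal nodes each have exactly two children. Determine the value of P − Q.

Dyck paths of semilength n (length 2n) are counted by C_n; here n = 12. So P = C_12 = 208012.
The number of full binary trees on 11 internal nodes is the Catalan number C_11. So Q = C_11 = 58786.
P − Q = 208012 − 58786 = 149226.

149226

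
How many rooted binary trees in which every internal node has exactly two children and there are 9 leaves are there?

A full binary tree with L leaves has L−1 internal nodes and is counted by C_{L−1}; L = 9 gives C_8.
C_8 = C(16,8)/9 = 12870/9 = 1430.

1430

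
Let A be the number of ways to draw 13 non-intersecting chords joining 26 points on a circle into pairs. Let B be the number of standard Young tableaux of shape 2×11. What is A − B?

684114

Non-crossing perfect matchings of 2n points on a circle are counted by C_n; with 26 points, n = 13. So A = C_13 = 742900.
By the hook-length formula (or a Dyck-path bijection), SYT of shape 2×11 number C_11. So B = C_11 = 58786.
A − B = 742900 − 58786 = 684114.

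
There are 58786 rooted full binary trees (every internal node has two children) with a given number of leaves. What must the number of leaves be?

12

Full binary trees with L leaves are counted by C_{L−1}, and C_11 = 58786.
So the index is 11, and the number of leaves is 11 + 1 = 12.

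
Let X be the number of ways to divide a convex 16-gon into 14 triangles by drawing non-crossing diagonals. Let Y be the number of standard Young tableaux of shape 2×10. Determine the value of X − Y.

2657644

A convex 16-gon is triangulated into 14 triangles, and the number of such triangulations is the Catalan number C_{16−2} = C_14. So X = C_14 = 2674440.
By the hook-length formula (or a Dyck-path bijection), SYT of shape 2×10 number C_10. So Y = C_10 = 16796.
X − Y = 2674440 − 16796 = 2657644.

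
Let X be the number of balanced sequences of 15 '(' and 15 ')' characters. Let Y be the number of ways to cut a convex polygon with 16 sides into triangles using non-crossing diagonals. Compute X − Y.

Balanced strings of n pairs of brackets are counted by C_n; here n = 15. So X = C_15 = 9694845.
Triangulations of a convex m-gon are counted by C_{m−2}; with m = 16 this is C_14. So Y = C_14 = 2674440.
X − Y = 9694845 − 2674440 = 7020405.

7020405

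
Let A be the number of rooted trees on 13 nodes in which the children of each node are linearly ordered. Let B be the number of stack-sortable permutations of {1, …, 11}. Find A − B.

A rooted plane tree on 13 nodes has 12 edges, and such trees are counted by C_12. So A = C_12 = 208012.
Stack-sortable permutations are exactly the 231-avoiding ones, counted by C_n; here n = 11. So B = C_11 = 58786.
A − B = 208012 − 58786 = 149226.

149226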